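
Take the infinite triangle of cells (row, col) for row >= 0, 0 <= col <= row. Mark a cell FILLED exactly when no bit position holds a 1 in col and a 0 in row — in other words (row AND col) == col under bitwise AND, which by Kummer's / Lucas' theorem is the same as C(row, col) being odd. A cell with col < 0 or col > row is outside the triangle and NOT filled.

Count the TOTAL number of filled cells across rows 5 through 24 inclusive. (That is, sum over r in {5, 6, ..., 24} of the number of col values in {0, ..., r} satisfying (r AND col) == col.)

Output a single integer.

r5=101 pc2: +4 =4
r6=110 pc2: +4 =8
r7=111 pc3: +8 =16
r8=1000 pc1: +2 =18
r9=1001 pc2: +4 =22
r10=1010 pc2: +4 =26
r11=1011 pc3: +8 =34
r12=1100 pc2: +4 =38
r13=1101 pc3: +8 =46
r14=1110 pc3: +8 =54
r15=1111 pc4: +16 =70
r16=10000 pc1: +2 =72
r17=10001 pc2: +4 =76
r18=10010 pc2: +4 =80
r19=10011 pc3: +8 =88
r20=10100 pc2: +4 =92
r21=10101 pc3: +8 =100
r22=10110 pc3: +8 =108
r23=10111 pc4: +16 =124
r24=11000 pc2: +4 =128

Answer: 128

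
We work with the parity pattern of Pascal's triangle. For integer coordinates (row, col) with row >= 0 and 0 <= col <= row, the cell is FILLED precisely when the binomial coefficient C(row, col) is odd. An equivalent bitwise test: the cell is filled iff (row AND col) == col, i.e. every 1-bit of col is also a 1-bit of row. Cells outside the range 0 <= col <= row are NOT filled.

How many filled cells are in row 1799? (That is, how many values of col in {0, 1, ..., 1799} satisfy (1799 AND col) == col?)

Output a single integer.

Answer: 64

Derivation:
1799 in binary = 11100000111
popcount(1799) = number of 1-bits in 11100000111 = 6
A col c satisfies (1799 AND c) == c iff every set bit of c is also set in 1799; each of the 6 set bits of 1799 can independently be on or off in c.
count = 2^6 = 64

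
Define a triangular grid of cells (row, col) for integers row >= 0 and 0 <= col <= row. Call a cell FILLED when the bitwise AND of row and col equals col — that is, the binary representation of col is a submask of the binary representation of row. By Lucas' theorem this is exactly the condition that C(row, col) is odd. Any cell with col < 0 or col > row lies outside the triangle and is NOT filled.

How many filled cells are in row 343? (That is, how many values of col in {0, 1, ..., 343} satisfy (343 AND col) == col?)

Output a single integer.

Answer: 64

Derivation:
343 in binary = 101010111
popcount(343) = number of 1-bits in 101010111 = 6
A col c satisfies (343 AND c) == c iff every set bit of c is also set in 343; each of the 6 set bits of 343 can independently be on or off in c.
count = 2^6 = 64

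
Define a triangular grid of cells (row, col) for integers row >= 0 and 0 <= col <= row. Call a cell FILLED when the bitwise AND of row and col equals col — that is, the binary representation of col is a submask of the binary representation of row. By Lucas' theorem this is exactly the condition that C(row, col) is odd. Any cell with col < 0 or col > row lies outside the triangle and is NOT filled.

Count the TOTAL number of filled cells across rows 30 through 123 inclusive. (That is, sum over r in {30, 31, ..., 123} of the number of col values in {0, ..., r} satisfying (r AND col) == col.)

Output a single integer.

Answer: 1704

Derivation:
r30=11110 pc4: +16 =16
r31=11111 pc5: +32 =48
r32=100000 pc1: +2 =50
r33=100001 pc2: +4 =54
r34=100010 pc2: +4 =58
r35=100011 pc3: +8 =66
r36=100100 pc2: +4 =70
r37=100101 pc3: +8 =78
r38=100110 pc3: +8 =86
r39=100111 pc4: +16 =102
r40=101000 pc2: +4 =106
r41=101001 pc3: +8 =114
r42=101010 pc3: +8 =122
r43=101011 pc4: +16 =138
r44=101100 pc3: +8 =146
r45=101101 pc4: +16 =162
r46=101110 pc4: +16 =178
r47=101111 pc5: +32 =210
r48=110000 pc2: +4 =214
r49=110001 pc3: +8 =222
r50=110010 pc3: +8 =230
r51=110011 pc4: +16 =246
r52=110100 pc3: +8 =254
r53=110101 pc4: +16 =270
r54=110110 pc4: +16 =286
r55=110111 pc5: +32 =318
r56=111000 pc3: +8 =326
r57=111001 pc4: +16 =342
r58=111010 pc4: +16 =358
r59=111011 pc5: +32 =390
r60=111100 pc4: +16 =406
r61=111101 pc5: +32 =438
r62=111110 pc5: +32 =470
r63=111111 pc6: +64 =534
r64=1000000 pc1: +2 =536
r65=1000001 pc2: +4 =540
r66=1000010 pc2: +4 =544
r67=1000011 pc3: +8 =552
r68=1000100 pc2: +4 =556
r69=1000101 pc3: +8 =564
r70=1000110 pc3: +8 =572
r71=1000111 pc4: +16 =588
r72=1001000 pc2: +4 =592
r73=1001001 pc3: +8 =600
r74=1001010 pc3: +8 =608
r75=1001011 pc4: +16 =624
r76=1001100 pc3: +8 =632
r77=1001101 pc4: +16 =648
r78=1001110 pc4: +16 =664
r79=1001111 pc5: +32 =696
r80=1010000 pc2: +4 =700
r81=1010001 pc3: +8 =708
r82=1010010 pc3: +8 =716
r83=1010011 pc4: +16 =732
r84=1010100 pc3: +8 =740
r85=1010101 pc4: +16 =756
r86=1010110 pc4: +16 =772
r87=1010111 pc5: +32 =804
r88=1011000 pc3: +8 =812
r89=1011001 pc4: +16 =828
r90=1011010 pc4: +16 =844
r91=1011011 pc5: +32 =876
r92=1011100 pc4: +16 =892
r93=1011101 pc5: +32 =924
r94=1011110 pc5: +32 =956
r95=1011111 pc6: +64 =1020
r96=1100000 pc2: +4 =1024
r97=1100001 pc3: +8 =1032
r98=1100010 pc3: +8 =1040
r99=1100011 pc4: +16 =1056
r100=1100100 pc3: +8 =1064
r101=1100101 pc4: +16 =1080
r102=1100110 pc4: +16 =1096
r103=1100111 pc5: +32 =1128
r104=1101000 pc3: +8 =1136
r105=1101001 pc4: +16 =1152
r106=1101010 pc4: +16 =1168
r107=1101011 pc5: +32 =1200
r108=1101100 pc4: +16 =1216
r109=1101101 pc5: +32 =1248
r110=1101110 pc5: +32 =1280
r111=1101111 pc6: +64 =1344
r112=1110000 pc3: +8 =1352
r113=1110001 pc4: +16 =1368
r114=1110010 pc4: +16 =1384
r115=1110011 pc5: +32 =1416
r116=1110100 pc4: +16 =1432
r117=1110101 pc5: +32 =1464
r118=1110110 pc5: +32 =1496
r119=1110111 pc6: +64 =1560
r120=1111000 pc4: +16 =1576
r121=1111001 pc5: +32 =1608
r122=1111010 pc5: +32 =1640
r123=1111011 pc6: +64 =1704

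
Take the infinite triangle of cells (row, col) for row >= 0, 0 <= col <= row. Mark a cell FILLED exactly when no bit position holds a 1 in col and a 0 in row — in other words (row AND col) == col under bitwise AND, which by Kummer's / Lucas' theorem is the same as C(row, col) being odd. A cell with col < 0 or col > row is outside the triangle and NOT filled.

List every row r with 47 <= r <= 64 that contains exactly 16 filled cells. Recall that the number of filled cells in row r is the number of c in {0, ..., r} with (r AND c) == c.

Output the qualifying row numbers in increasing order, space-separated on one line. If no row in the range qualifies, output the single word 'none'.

Row r has 2^popcount(r) filled cells, so we need popcount(r) = log2(16) = 4.
Scan r = 47..64 and keep those with exactly 4 one-bits:
r=47=101111 popcount=5 -> skip
r=48=110000 popcount=2 -> skip
r=49=110001 popcount=3 -> skip
r=50=110010 popcount=3 -> skip
r=51=110011 popcount=4 -> KEEP
r=52=110100 popcount=3 -> skip
r=53=110101 popcount=4 -> KEEP
r=54=110110 popcount=4 -> KEEP
r=55=110111 popcount=5 -> skip
r=56=111000 popcount=3 -> skip
r=57=111001 popcount=4 -> KEEP
r=58=111010 popcount=4 -> KEEP
r=59=111011 popcount=5 -> skip
r=60=111100 popcount=4 -> KEEP
r=61=111101 popcount=5 -> skip
r=62=111110 popcount=5 -> skip
r=63=111111 popcount=6 -> skip
r=64=1000000 popcount=1 -> skip
Kept rows: 51 53 54 57 58 60

Answer: 51 53 54 57 58 60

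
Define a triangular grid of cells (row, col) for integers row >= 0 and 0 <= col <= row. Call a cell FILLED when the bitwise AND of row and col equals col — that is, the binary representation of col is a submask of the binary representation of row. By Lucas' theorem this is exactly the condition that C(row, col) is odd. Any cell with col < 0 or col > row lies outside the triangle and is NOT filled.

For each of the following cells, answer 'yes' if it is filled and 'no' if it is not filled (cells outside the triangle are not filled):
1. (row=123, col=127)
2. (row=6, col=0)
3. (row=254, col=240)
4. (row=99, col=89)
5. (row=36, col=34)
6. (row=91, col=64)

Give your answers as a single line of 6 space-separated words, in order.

Answer: no yes yes no no yes

Derivation:
(123,127): col outside [0, 123] -> not filled
(6,0): row=0b110, col=0b0, row AND col = 0b0 = 0; 0 == 0 -> filled
(254,240): row=0b11111110, col=0b11110000, row AND col = 0b11110000 = 240; 240 == 240 -> filled
(99,89): row=0b1100011, col=0b1011001, row AND col = 0b1000001 = 65; 65 != 89 -> empty
(36,34): row=0b100100, col=0b100010, row AND col = 0b100000 = 32; 32 != 34 -> empty
(91,64): row=0b1011011, col=0b1000000, row AND col = 0b1000000 = 64; 64 == 64 -> filled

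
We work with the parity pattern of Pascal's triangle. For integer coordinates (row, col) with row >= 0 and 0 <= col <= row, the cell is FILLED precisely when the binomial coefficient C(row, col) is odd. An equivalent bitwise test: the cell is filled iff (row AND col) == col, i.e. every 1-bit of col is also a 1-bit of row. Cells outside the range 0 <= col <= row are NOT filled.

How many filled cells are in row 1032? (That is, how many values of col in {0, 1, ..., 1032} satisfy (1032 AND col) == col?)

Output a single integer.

Answer: 4

Derivation:
1032 in binary = 10000001000
popcount(1032) = number of 1-bits in 10000001000 = 2
A col c satisfies (1032 AND c) == c iff every set bit of c is also set in 1032; each of the 2 set bits of 1032 can independently be on or off in c.
count = 2^2 = 4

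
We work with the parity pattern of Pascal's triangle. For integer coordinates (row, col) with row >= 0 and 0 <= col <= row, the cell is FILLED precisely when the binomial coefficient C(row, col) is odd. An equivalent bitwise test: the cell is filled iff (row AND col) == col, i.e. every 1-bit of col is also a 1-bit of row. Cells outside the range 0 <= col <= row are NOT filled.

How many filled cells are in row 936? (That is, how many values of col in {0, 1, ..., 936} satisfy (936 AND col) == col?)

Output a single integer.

Answer: 32

Derivation:
936 in binary = 1110101000
popcount(936) = number of 1-bits in 1110101000 = 5
A col c satisfies (936 AND c) == c iff every set bit of c is also set in 936; each of the 5 set bits of 936 can independently be on or off in c.
count = 2^5 = 32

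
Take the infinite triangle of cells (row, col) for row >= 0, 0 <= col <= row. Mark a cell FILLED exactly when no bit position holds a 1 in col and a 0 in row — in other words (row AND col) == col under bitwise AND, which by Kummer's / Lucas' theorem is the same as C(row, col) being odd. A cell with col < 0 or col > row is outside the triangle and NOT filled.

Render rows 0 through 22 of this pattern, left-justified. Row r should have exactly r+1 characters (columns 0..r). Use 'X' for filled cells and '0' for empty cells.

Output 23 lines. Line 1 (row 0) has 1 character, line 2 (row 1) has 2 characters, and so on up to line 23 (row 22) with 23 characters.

r0=0: X
r1=1: XX
r2=10: X0X
r3=11: XXXX
r4=100: X000X
r5=101: XX00XX
r6=110: X0X0X0X
r7=111: XXXXXXXX
r8=1000: X0000000X
r9=1001: XX000000XX
r10=1010: X0X00000X0X
r11=1011: XXXX0000XXXX
r12=1100: X000X000X000X
r13=1101: XX00XX00XX00XX
r14=1110: X0X0X0X0X0X0X0X
r15=1111: XXXXXXXXXXXXXXXX
r16=10000: X000000000000000X
r17=10001: XX00000000000000XX
r18=10010: X0X0000000000000X0X
r19=10011: XXXX000000000000XXXX
r20=10100: X000X00000000000X000X
r21=10101: XX00XX0000000000XX00XX
r22=10110: X0X0X0X000000000X0X0X0X

Answer: X
XX
X0X
XXXX
X000X
XX00XX
X0X0X0X
XXXXXXXX
X0000000X
XX000000XX
X0X00000X0X
XXXX0000XXXX
X000X000X000X
XX00XX00XX00XX
X0X0X0X0X0X0X0X
XXXXXXXXXXXXXXXX
X000000000000000X
XX00000000000000XX
X0X0000000000000X0X
XXXX000000000000XXXX
X000X00000000000X000X
XX00XX0000000000XX00XX
X0X0X0X000000000X0X0X0X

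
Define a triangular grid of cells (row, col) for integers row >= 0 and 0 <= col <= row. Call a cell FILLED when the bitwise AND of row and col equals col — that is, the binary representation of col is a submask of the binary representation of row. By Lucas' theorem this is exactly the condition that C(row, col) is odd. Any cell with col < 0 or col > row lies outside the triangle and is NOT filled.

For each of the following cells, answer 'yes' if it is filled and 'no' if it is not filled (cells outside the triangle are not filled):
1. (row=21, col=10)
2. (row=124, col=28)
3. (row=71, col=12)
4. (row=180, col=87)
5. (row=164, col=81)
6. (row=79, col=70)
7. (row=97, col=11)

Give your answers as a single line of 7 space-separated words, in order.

Answer: no yes no no no yes no

Derivation:
(21,10): row=0b10101, col=0b1010, row AND col = 0b0 = 0; 0 != 10 -> empty
(124,28): row=0b1111100, col=0b11100, row AND col = 0b11100 = 28; 28 == 28 -> filled
(71,12): row=0b1000111, col=0b1100, row AND col = 0b100 = 4; 4 != 12 -> empty
(180,87): row=0b10110100, col=0b1010111, row AND col = 0b10100 = 20; 20 != 87 -> empty
(164,81): row=0b10100100, col=0b1010001, row AND col = 0b0 = 0; 0 != 81 -> empty
(79,70): row=0b1001111, col=0b1000110, row AND col = 0b1000110 = 70; 70 == 70 -> filled
(97,11): row=0b1100001, col=0b1011, row AND col = 0b1 = 1; 1 != 11 -> empty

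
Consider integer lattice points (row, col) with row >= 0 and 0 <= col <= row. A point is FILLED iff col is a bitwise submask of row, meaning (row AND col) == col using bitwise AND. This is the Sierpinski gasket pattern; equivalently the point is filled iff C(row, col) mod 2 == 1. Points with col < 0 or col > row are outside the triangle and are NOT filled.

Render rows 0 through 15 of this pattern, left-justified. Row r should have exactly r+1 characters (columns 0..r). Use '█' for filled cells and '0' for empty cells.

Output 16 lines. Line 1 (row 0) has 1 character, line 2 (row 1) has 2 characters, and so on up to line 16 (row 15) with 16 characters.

Answer: █
██
█0█
████
█000█
██00██
█0█0█0█
████████
█0000000█
██000000██
█0█00000█0█
████0000████
█000█000█000█
██00██00██00██
█0█0█0█0█0█0█0█
████████████████

Derivation:
r0=0: █
r1=1: ██
r2=10: █0█
r3=11: ████
r4=100: █000█
r5=101: ██00██
r6=110: █0█0█0█
r7=111: ████████
r8=1000: █0000000█
r9=1001: ██000000██
r10=1010: █0█00000█0█
r11=1011: ████0000████
r12=1100: █000█000█000█
r13=1101: ██00██00██00██
r14=1110: █0█0█0█0█0█0█0█
r15=1111: ████████████████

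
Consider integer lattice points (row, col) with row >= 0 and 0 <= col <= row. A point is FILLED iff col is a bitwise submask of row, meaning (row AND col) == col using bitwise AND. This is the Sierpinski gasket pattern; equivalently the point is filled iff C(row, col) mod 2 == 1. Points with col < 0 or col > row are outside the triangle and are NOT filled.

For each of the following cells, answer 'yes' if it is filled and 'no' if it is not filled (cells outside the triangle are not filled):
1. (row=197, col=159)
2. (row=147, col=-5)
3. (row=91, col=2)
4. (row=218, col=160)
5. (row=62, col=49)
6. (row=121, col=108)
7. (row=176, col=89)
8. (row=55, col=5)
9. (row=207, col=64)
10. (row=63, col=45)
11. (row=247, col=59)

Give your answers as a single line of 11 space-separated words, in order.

Answer: no no yes no no no no yes yes yes no

Derivation:
(197,159): row=0b11000101, col=0b10011111, row AND col = 0b10000101 = 133; 133 != 159 -> empty
(147,-5): col outside [0, 147] -> not filled
(91,2): row=0b1011011, col=0b10, row AND col = 0b10 = 2; 2 == 2 -> filled
(218,160): row=0b11011010, col=0b10100000, row AND col = 0b10000000 = 128; 128 != 160 -> empty
(62,49): row=0b111110, col=0b110001, row AND col = 0b110000 = 48; 48 != 49 -> empty
(121,108): row=0b1111001, col=0b1101100, row AND col = 0b1101000 = 104; 104 != 108 -> empty
(176,89): row=0b10110000, col=0b1011001, row AND col = 0b10000 = 16; 16 != 89 -> empty
(55,5): row=0b110111, col=0b101, row AND col = 0b101 = 5; 5 == 5 -> filled
(207,64): row=0b11001111, col=0b1000000, row AND col = 0b1000000 = 64; 64 == 64 -> filled
(63,45): row=0b111111, col=0b101101, row AND col = 0b101101 = 45; 45 == 45 -> filled
(247,59): row=0b11110111, col=0b111011, row AND col = 0b110011 = 51; 51 != 59 -> empty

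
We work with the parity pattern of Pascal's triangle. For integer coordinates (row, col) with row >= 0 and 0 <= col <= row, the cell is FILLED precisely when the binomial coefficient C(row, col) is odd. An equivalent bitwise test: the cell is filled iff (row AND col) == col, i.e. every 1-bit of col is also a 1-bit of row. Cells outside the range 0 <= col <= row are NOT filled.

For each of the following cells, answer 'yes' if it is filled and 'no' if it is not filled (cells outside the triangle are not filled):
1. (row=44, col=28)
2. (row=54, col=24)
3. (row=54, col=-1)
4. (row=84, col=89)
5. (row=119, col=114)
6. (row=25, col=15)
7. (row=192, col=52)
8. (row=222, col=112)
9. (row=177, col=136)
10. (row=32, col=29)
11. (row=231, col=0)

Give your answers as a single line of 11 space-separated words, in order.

Answer: no no no no yes no no no no no yes

Derivation:
(44,28): row=0b101100, col=0b11100, row AND col = 0b1100 = 12; 12 != 28 -> empty
(54,24): row=0b110110, col=0b11000, row AND col = 0b10000 = 16; 16 != 24 -> empty
(54,-1): col outside [0, 54] -> not filled
(84,89): col outside [0, 84] -> not filled
(119,114): row=0b1110111, col=0b1110010, row AND col = 0b1110010 = 114; 114 == 114 -> filled
(25,15): row=0b11001, col=0b1111, row AND col = 0b1001 = 9; 9 != 15 -> empty
(192,52): row=0b11000000, col=0b110100, row AND col = 0b0 = 0; 0 != 52 -> empty
(222,112): row=0b11011110, col=0b1110000, row AND col = 0b1010000 = 80; 80 != 112 -> empty
(177,136): row=0b10110001, col=0b10001000, row AND col = 0b10000000 = 128; 128 != 136 -> empty
(32,29): row=0b100000, col=0b11101, row AND col = 0b0 = 0; 0 != 29 -> empty
(231,0): row=0b11100111, col=0b0, row AND col = 0b0 = 0; 0 == 0 -> filled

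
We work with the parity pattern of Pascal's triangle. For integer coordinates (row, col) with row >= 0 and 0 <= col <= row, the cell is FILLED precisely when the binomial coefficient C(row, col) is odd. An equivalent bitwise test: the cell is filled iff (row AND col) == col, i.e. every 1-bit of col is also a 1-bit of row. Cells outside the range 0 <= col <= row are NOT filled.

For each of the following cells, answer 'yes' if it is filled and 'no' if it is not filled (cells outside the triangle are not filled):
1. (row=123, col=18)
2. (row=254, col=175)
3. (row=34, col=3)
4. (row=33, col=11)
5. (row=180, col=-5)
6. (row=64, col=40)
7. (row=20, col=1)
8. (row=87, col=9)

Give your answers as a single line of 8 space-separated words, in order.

(123,18): row=0b1111011, col=0b10010, row AND col = 0b10010 = 18; 18 == 18 -> filled
(254,175): row=0b11111110, col=0b10101111, row AND col = 0b10101110 = 174; 174 != 175 -> empty
(34,3): row=0b100010, col=0b11, row AND col = 0b10 = 2; 2 != 3 -> empty
(33,11): row=0b100001, col=0b1011, row AND col = 0b1 = 1; 1 != 11 -> empty
(180,-5): col outside [0, 180] -> not filled
(64,40): row=0b1000000, col=0b101000, row AND col = 0b0 = 0; 0 != 40 -> empty
(20,1): row=0b10100, col=0b1, row AND col = 0b0 = 0; 0 != 1 -> empty
(87,9): row=0b1010111, col=0b1001, row AND col = 0b1 = 1; 1 != 9 -> empty

Answer: yes no no no no no no no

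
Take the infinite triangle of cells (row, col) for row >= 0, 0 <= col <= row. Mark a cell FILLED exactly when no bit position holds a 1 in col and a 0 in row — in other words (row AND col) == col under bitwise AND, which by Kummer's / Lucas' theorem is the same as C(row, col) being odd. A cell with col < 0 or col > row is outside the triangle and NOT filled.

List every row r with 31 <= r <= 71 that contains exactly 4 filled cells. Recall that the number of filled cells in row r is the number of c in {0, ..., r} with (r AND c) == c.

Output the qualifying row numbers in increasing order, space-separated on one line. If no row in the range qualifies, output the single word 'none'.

Answer: 33 34 36 40 48 65 66 68

Derivation:
Row r has 2^popcount(r) filled cells, so we need popcount(r) = log2(4) = 2.
Scan r = 31..71 and keep those with exactly 2 one-bits:
r=31=11111 popcount=5 -> skip
r=32=100000 popcount=1 -> skip
r=33=100001 popcount=2 -> KEEP
r=34=100010 popcount=2 -> KEEP
r=35=100011 popcount=3 -> skip
r=36=100100 popcount=2 -> KEEP
r=37=100101 popcount=3 -> skip
r=38=100110 popcount=3 -> skip
r=39=100111 popcount=4 -> skip
r=40=101000 popcount=2 -> KEEP
r=41=101001 popcount=3 -> skip
r=42=101010 popcount=3 -> skip
r=43=101011 popcount=4 -> skip
r=44=101100 popcount=3 -> skip
r=45=101101 popcount=4 -> skip
r=46=101110 popcount=4 -> skip
r=47=101111 popcount=5 -> skip
r=48=110000 popcount=2 -> KEEP
r=49=110001 popcount=3 -> skip
r=50=110010 popcount=3 -> skip
r=51=110011 popcount=4 -> skip
r=52=110100 popcount=3 -> skip
r=53=110101 popcount=4 -> skip
r=54=110110 popcount=4 -> skip
r=55=110111 popcount=5 -> skip
r=56=111000 popcount=3 -> skip
r=57=111001 popcount=4 -> skip
r=58=111010 popcount=4 -> skip
r=59=111011 popcount=5 -> skip
r=60=111100 popcount=4 -> skip
r=61=111101 popcount=5 -> skip
r=62=111110 popcount=5 -> skip
r=63=111111 popcount=6 -> skip
r=64=1000000 popcount=1 -> skip
r=65=1000001 popcount=2 -> KEEP
r=66=1000010 popcount=2 -> KEEP
r=67=1000011 popcount=3 -> skip
r=68=1000100 popcount=2 -> KEEP
r=69=1000101 popcount=3 -> skip
r=70=1000110 popcount=3 -> skip
r=71=1000111 popcount=4 -> skip
Kept rows: 33 34 36 40 48 65 66 68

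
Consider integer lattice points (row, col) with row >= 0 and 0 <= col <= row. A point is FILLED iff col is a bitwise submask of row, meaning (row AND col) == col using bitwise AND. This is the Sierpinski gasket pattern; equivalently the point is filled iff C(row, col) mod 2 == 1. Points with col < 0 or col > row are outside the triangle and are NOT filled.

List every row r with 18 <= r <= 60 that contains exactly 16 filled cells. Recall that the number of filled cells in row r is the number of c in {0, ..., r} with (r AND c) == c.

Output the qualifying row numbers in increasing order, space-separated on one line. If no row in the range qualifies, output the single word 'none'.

Answer: 23 27 29 30 39 43 45 46 51 53 54 57 58 60

Derivation:
Row r has 2^popcount(r) filled cells, so we need popcount(r) = log2(16) = 4.
Scan r = 18..60 and keep those with exactly 4 one-bits:
r=18=10010 popcount=2 -> skip
r=19=10011 popcount=3 -> skip
r=20=10100 popcount=2 -> skip
r=21=10101 popcount=3 -> skip
r=22=10110 popcount=3 -> skip
r=23=10111 popcount=4 -> KEEP
r=24=11000 popcount=2 -> skip
r=25=11001 popcount=3 -> skip
r=26=11010 popcount=3 -> skip
r=27=11011 popcount=4 -> KEEP
r=28=11100 popcount=3 -> skip
r=29=11101 popcount=4 -> KEEP
r=30=11110 popcount=4 -> KEEP
r=31=11111 popcount=5 -> skip
r=32=100000 popcount=1 -> skip
r=33=100001 popcount=2 -> skip
r=34=100010 popcount=2 -> skip
r=35=100011 popcount=3 -> skip
r=36=100100 popcount=2 -> skip
r=37=100101 popcount=3 -> skip
r=38=100110 popcount=3 -> skip
r=39=100111 popcount=4 -> KEEP
r=40=101000 popcount=2 -> skip
r=41=101001 popcount=3 -> skip
r=42=101010 popcount=3 -> skip
r=43=101011 popcount=4 -> KEEP
r=44=101100 popcount=3 -> skip
r=45=101101 popcount=4 -> KEEP
r=46=101110 popcount=4 -> KEEP
r=47=101111 popcount=5 -> skip
r=48=110000 popcount=2 -> skip
r=49=110001 popcount=3 -> skip
r=50=110010 popcount=3 -> skip
r=51=110011 popcount=4 -> KEEP
r=52=110100 popcount=3 -> skip
r=53=110101 popcount=4 -> KEEP
r=54=110110 popcount=4 -> KEEP
r=55=110111 popcount=5 -> skip
r=56=111000 popcount=3 -> skip
r=57=111001 popcount=4 -> KEEP
r=58=111010 popcount=4 -> KEEP
r=59=111011 popcount=5 -> skip
r=60=111100 popcount=4 -> KEEP
Kept rows: 23 27 29 30 39 43 45 46 51 53 54 57 58 60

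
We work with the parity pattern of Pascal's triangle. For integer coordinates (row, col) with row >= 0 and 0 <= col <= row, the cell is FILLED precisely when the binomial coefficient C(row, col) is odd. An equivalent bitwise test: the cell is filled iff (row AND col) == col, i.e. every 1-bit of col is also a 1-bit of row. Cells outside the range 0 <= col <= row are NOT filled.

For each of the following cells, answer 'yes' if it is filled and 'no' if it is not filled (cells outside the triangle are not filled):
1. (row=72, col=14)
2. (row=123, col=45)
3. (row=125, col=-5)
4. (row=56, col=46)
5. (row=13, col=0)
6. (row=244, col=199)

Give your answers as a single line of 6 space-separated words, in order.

(72,14): row=0b1001000, col=0b1110, row AND col = 0b1000 = 8; 8 != 14 -> empty
(123,45): row=0b1111011, col=0b101101, row AND col = 0b101001 = 41; 41 != 45 -> empty
(125,-5): col outside [0, 125] -> not filled
(56,46): row=0b111000, col=0b101110, row AND col = 0b101000 = 40; 40 != 46 -> empty
(13,0): row=0b1101, col=0b0, row AND col = 0b0 = 0; 0 == 0 -> filled
(244,199): row=0b11110100, col=0b11000111, row AND col = 0b11000100 = 196; 196 != 199 -> empty

Answer: no no no no yes no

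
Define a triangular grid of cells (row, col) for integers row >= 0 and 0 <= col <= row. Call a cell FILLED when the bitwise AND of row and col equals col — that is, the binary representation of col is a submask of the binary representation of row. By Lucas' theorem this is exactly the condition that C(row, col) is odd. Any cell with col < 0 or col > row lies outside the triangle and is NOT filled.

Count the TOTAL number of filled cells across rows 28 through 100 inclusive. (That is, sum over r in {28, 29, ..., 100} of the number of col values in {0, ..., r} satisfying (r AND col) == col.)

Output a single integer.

r28=11100 pc3: +8 =8
r29=11101 pc4: +16 =24
r30=11110 pc4: +16 =40
r31=11111 pc5: +32 =72
r32=100000 pc1: +2 =74
r33=100001 pc2: +4 =78
r34=100010 pc2: +4 =82
r35=100011 pc3: +8 =90
r36=100100 pc2: +4 =94
r37=100101 pc3: +8 =102
r38=100110 pc3: +8 =110
r39=100111 pc4: +16 =126
r40=101000 pc2: +4 =130
r41=101001 pc3: +8 =138
r42=101010 pc3: +8 =146
r43=101011 pc4: +16 =162
r44=101100 pc3: +8 =170
r45=101101 pc4: +16 =186
r46=101110 pc4: +16 =202
r47=101111 pc5: +32 =234
r48=110000 pc2: +4 =238
r49=110001 pc3: +8 =246
r50=110010 pc3: +8 =254
r51=110011 pc4: +16 =270
r52=110100 pc3: +8 =278
r53=110101 pc4: +16 =294
r54=110110 pc4: +16 =310
r55=110111 pc5: +32 =342
r56=111000 pc3: +8 =350
r57=111001 pc4: +16 =366
r58=111010 pc4: +16 =382
r59=111011 pc5: +32 =414
r60=111100 pc4: +16 =430
r61=111101 pc5: +32 =462
r62=111110 pc5: +32 =494
r63=111111 pc6: +64 =558
r64=1000000 pc1: +2 =560
r65=1000001 pc2: +4 =564
r66=1000010 pc2: +4 =568
r67=1000011 pc3: +8 =576
r68=1000100 pc2: +4 =580
r69=1000101 pc3: +8 =588
r70=1000110 pc3: +8 =596
r71=1000111 pc4: +16 =612
r72=1001000 pc2: +4 =616
r73=1001001 pc3: +8 =624
r74=1001010 pc3: +8 =632
r75=1001011 pc4: +16 =648
r76=1001100 pc3: +8 =656
r77=1001101 pc4: +16 =672
r78=1001110 pc4: +16 =688
r79=1001111 pc5: +32 =720
r80=1010000 pc2: +4 =724
r81=1010001 pc3: +8 =732
r82=1010010 pc3: +8 =740
r83=1010011 pc4: +16 =756
r84=1010100 pc3: +8 =764
r85=1010101 pc4: +16 =780
r86=1010110 pc4: +16 =796
r87=1010111 pc5: +32 =828
r88=1011000 pc3: +8 =836
r89=1011001 pc4: +16 =852
r90=1011010 pc4: +16 =868
r91=1011011 pc5: +32 =900
r92=1011100 pc4: +16 =916
r93=1011101 pc5: +32 =948
r94=1011110 pc5: +32 =980
r95=1011111 pc6: +64 =1044
r96=1100000 pc2: +4 =1048
r97=1100001 pc3: +8 =1056
r98=1100010 pc3: +8 =1064
r99=1100011 pc4: +16 =1080
r100=1100100 pc3: +8 =1088

Answer: 1088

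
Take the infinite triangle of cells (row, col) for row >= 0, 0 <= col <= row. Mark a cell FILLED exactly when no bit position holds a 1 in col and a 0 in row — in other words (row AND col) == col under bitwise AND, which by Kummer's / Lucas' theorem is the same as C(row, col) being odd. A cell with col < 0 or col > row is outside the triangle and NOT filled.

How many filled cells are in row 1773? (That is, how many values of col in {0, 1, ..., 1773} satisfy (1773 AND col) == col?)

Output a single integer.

1773 in binary = 11011101101
popcount(1773) = number of 1-bits in 11011101101 = 8
A col c satisfies (1773 AND c) == c iff every set bit of c is also set in 1773; each of the 8 set bits of 1773 can independently be on or off in c.
count = 2^8 = 256

Answer: 256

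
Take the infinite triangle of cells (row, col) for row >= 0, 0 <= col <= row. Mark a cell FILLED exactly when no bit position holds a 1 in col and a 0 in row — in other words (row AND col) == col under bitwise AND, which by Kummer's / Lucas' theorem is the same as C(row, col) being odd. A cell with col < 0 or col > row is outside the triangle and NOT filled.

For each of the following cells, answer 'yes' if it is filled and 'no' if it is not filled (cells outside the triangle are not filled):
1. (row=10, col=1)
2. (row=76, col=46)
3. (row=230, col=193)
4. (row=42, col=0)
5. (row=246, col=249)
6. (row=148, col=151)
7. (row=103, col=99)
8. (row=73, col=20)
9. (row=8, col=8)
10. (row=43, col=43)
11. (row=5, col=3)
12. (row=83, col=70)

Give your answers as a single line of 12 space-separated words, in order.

Answer: no no no yes no no yes no yes yes no no

Derivation:
(10,1): row=0b1010, col=0b1, row AND col = 0b0 = 0; 0 != 1 -> empty
(76,46): row=0b1001100, col=0b101110, row AND col = 0b1100 = 12; 12 != 46 -> empty
(230,193): row=0b11100110, col=0b11000001, row AND col = 0b11000000 = 192; 192 != 193 -> empty
(42,0): row=0b101010, col=0b0, row AND col = 0b0 = 0; 0 == 0 -> filled
(246,249): col outside [0, 246] -> not filled
(148,151): col outside [0, 148] -> not filled
(103,99): row=0b1100111, col=0b1100011, row AND col = 0b1100011 = 99; 99 == 99 -> filled
(73,20): row=0b1001001, col=0b10100, row AND col = 0b0 = 0; 0 != 20 -> empty
(8,8): row=0b1000, col=0b1000, row AND col = 0b1000 = 8; 8 == 8 -> filled
(43,43): row=0b101011, col=0b101011, row AND col = 0b101011 = 43; 43 == 43 -> filled
(5,3): row=0b101, col=0b11, row AND col = 0b1 = 1; 1 != 3 -> empty
(83,70): row=0b1010011, col=0b1000110, row AND col = 0b1000010 = 66; 66 != 70 -> empty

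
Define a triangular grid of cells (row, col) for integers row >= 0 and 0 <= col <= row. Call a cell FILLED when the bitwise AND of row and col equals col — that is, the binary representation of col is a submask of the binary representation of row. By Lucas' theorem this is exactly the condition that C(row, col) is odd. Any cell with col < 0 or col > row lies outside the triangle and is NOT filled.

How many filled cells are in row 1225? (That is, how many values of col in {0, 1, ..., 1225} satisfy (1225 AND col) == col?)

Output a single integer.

Answer: 32

Derivation:
1225 in binary = 10011001001
popcount(1225) = number of 1-bits in 10011001001 = 5
A col c satisfies (1225 AND c) == c iff every set bit of c is also set in 1225; each of the 5 set bits of 1225 can independently be on or off in c.
count = 2^5 = 32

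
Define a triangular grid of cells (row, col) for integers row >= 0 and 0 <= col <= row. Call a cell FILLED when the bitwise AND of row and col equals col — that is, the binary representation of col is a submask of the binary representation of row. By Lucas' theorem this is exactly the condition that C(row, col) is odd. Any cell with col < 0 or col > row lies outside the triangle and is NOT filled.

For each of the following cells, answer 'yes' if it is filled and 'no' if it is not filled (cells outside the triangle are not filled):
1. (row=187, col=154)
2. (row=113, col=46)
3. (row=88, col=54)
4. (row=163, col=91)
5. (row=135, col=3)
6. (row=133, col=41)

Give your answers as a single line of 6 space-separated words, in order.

Answer: yes no no no yes no

Derivation:
(187,154): row=0b10111011, col=0b10011010, row AND col = 0b10011010 = 154; 154 == 154 -> filled
(113,46): row=0b1110001, col=0b101110, row AND col = 0b100000 = 32; 32 != 46 -> empty
(88,54): row=0b1011000, col=0b110110, row AND col = 0b10000 = 16; 16 != 54 -> empty
(163,91): row=0b10100011, col=0b1011011, row AND col = 0b11 = 3; 3 != 91 -> empty
(135,3): row=0b10000111, col=0b11, row AND col = 0b11 = 3; 3 == 3 -> filled
(133,41): row=0b10000101, col=0b101001, row AND col = 0b1 = 1; 1 != 41 -> empty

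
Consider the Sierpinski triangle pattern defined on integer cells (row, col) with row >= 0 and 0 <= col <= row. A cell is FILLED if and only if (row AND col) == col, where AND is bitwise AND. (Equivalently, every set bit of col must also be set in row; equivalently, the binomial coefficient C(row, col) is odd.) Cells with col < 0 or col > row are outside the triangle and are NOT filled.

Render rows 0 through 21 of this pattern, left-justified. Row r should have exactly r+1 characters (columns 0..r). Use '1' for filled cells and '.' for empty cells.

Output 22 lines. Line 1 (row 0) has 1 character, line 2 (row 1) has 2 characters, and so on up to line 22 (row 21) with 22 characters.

Answer: 1
11
1.1
1111
1...1
11..11
1.1.1.1
11111111
1.......1
11......11
1.1.....1.1
1111....1111
1...1...1...1
11..11..11..11
1.1.1.1.1.1.1.1
1111111111111111
1...............1
11..............11
1.1.............1.1
1111............1111
1...1...........1...1
11..11..........11..11

Derivation:
r0=0: 1
r1=1: 11
r2=10: 1.1
r3=11: 1111
r4=100: 1...1
r5=101: 11..11
r6=110: 1.1.1.1
r7=111: 11111111
r8=1000: 1.......1
r9=1001: 11......11
r10=1010: 1.1.....1.1
r11=1011: 1111....1111
r12=1100: 1...1...1...1
r13=1101: 11..11..11..11
r14=1110: 1.1.1.1.1.1.1.1
r15=1111: 1111111111111111
r16=10000: 1...............1
r17=10001: 11..............11
r18=10010: 1.1.............1.1
r19=10011: 1111............1111
r20=10100: 1...1...........1...1
r21=10101: 11..11..........11..11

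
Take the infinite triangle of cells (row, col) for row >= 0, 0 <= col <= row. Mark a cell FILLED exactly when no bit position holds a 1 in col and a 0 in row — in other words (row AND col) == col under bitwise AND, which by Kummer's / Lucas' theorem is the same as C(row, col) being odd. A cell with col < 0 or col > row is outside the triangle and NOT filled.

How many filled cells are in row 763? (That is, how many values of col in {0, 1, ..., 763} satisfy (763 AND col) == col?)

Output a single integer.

Answer: 256

Derivation:
763 in binary = 1011111011
popcount(763) = number of 1-bits in 1011111011 = 8
A col c satisfies (763 AND c) == c iff every set bit of c is also set in 763; each of the 8 set bits of 763 can independently be on or off in c.
count = 2^8 = 256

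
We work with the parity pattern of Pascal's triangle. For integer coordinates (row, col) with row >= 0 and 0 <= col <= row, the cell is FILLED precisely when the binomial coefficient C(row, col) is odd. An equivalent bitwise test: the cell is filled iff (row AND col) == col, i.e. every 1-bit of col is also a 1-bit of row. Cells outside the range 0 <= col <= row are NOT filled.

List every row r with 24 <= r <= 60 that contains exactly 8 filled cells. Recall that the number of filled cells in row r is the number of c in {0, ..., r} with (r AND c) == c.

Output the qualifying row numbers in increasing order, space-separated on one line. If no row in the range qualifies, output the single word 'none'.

Answer: 25 26 28 35 37 38 41 42 44 49 50 52 56

Derivation:
Row r has 2^popcount(r) filled cells, so we need popcount(r) = log2(8) = 3.
Scan r = 24..60 and keep those with exactly 3 one-bits:
r=24=11000 popcount=2 -> skip
r=25=11001 popcount=3 -> KEEP
r=26=11010 popcount=3 -> KEEP
r=27=11011 popcount=4 -> skip
r=28=11100 popcount=3 -> KEEP
r=29=11101 popcount=4 -> skip
r=30=11110 popcount=4 -> skip
r=31=11111 popcount=5 -> skip
r=32=100000 popcount=1 -> skip
r=33=100001 popcount=2 -> skip
r=34=100010 popcount=2 -> skip
r=35=100011 popcount=3 -> KEEP
r=36=100100 popcount=2 -> skip
r=37=100101 popcount=3 -> KEEP
r=38=100110 popcount=3 -> KEEP
r=39=100111 popcount=4 -> skip
r=40=101000 popcount=2 -> skip
r=41=101001 popcount=3 -> KEEP
r=42=101010 popcount=3 -> KEEP
r=43=101011 popcount=4 -> skip
r=44=101100 popcount=3 -> KEEP
r=45=101101 popcount=4 -> skip
r=46=101110 popcount=4 -> skip
r=47=101111 popcount=5 -> skip
r=48=110000 popcount=2 -> skip
r=49=110001 popcount=3 -> KEEP
r=50=110010 popcount=3 -> KEEP
r=51=110011 popcount=4 -> skip
r=52=110100 popcount=3 -> KEEP
r=53=110101 popcount=4 -> skip
r=54=110110 popcount=4 -> skip
r=55=110111 popcount=5 -> skip
r=56=111000 popcount=3 -> KEEP
r=57=111001 popcount=4 -> skip
r=58=111010 popcount=4 -> skip
r=59=111011 popcount=5 -> skip
r=60=111100 popcount=4 -> skip
Kept rows: 25 26 28 35 37 38 41 42 44 49 50 52 56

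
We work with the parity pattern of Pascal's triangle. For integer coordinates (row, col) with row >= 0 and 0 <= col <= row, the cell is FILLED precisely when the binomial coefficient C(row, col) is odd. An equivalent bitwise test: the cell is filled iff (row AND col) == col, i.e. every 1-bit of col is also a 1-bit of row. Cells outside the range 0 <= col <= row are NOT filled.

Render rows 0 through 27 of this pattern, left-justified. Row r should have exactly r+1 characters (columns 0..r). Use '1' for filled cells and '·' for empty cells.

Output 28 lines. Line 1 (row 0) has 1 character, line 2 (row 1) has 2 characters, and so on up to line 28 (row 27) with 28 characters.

r0=0: 1
r1=1: 11
r2=10: 1·1
r3=11: 1111
r4=100: 1···1
r5=101: 11··11
r6=110: 1·1·1·1
r7=111: 11111111
r8=1000: 1·······1
r9=1001: 11······11
r10=1010: 1·1·····1·1
r11=1011: 1111····1111
r12=1100: 1···1···1···1
r13=1101: 11··11··11··11
r14=1110: 1·1·1·1·1·1·1·1
r15=1111: 1111111111111111
r16=10000: 1···············1
r17=10001: 11··············11
r18=10010: 1·1·············1·1
r19=10011: 1111············1111
r20=10100: 1···1···········1···1
r21=10101: 11··11··········11··11
r22=10110: 1·1·1·1·········1·1·1·1
r23=10111: 11111111········11111111
r24=11000: 1·······1·······1·······1
r25=11001: 11······11······11······11
r26=11010: 1·1·····1·1·····1·1·····1·1
r27=11011: 1111····1111····1111····1111

Answer: 1
11
1·1
1111
1···1
11··11
1·1·1·1
11111111
1·······1
11······11
1·1·····1·1
1111····1111
1···1···1···1
11··11··11··11
1·1·1·1·1·1·1·1
1111111111111111
1···············1
11··············11
1·1·············1·1
1111············1111
1···1···········1···1
11··11··········11··11
1·1·1·1·········1·1·1·1
11111111········11111111
1·······1·······1·······1
11······11······11······11
1·1·····1·1·····1·1·····1·1
1111····1111····1111····1111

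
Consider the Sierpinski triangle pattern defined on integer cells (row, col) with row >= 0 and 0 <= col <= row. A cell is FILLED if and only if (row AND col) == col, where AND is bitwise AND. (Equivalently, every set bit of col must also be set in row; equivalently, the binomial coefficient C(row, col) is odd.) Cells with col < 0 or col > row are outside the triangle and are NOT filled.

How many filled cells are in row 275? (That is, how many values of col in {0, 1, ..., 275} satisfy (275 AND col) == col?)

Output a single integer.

Answer: 16

Derivation:
275 in binary = 100010011
popcount(275) = number of 1-bits in 100010011 = 4
A col c satisfies (275 AND c) == c iff every set bit of c is also set in 275; each of the 4 set bits of 275 can independently be on or off in c.
count = 2^4 = 16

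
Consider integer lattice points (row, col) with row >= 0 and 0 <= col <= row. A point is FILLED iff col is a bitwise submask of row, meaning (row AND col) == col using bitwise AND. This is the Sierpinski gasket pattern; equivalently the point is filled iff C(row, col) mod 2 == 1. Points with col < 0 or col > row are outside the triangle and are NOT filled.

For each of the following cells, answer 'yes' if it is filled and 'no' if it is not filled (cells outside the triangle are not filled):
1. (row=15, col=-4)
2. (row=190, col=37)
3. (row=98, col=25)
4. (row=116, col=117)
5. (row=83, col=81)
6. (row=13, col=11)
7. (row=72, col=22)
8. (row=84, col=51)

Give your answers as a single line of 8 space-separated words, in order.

(15,-4): col outside [0, 15] -> not filled
(190,37): row=0b10111110, col=0b100101, row AND col = 0b100100 = 36; 36 != 37 -> empty
(98,25): row=0b1100010, col=0b11001, row AND col = 0b0 = 0; 0 != 25 -> empty
(116,117): col outside [0, 116] -> not filled
(83,81): row=0b1010011, col=0b1010001, row AND col = 0b1010001 = 81; 81 == 81 -> filled
(13,11): row=0b1101, col=0b1011, row AND col = 0b1001 = 9; 9 != 11 -> empty
(72,22): row=0b1001000, col=0b10110, row AND col = 0b0 = 0; 0 != 22 -> empty
(84,51): row=0b1010100, col=0b110011, row AND col = 0b10000 = 16; 16 != 51 -> empty

Answer: no no no no yes no no no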